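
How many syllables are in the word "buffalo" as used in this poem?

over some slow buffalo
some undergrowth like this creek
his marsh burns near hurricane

3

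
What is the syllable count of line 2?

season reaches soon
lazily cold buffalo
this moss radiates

Line 2: lazily(3) + cold(1) + buffalo(3) = 7

7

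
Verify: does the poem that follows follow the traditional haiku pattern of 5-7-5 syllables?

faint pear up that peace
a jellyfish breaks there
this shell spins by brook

No

Line 1: "faint pear up that peace": 1+1+1+1+1 = 5 ✓
Line 2: "a jellyfish breaks there": 1+3+1+1 = 6 (expected 7)
Line 3: "this shell spins by brook": 1+1+1+1+1 = 5 ✓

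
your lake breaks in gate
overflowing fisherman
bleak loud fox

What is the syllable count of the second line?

The second line: overflowing (4), fisherman (3) → 7

7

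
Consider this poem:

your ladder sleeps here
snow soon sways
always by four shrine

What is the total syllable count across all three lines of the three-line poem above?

Line 1: your (1), ladder (2), sleeps (1), here (1) → 5
Line 2: snow (1), soon (1), sways (1) → 3
Line 3: always (2), by (1), four (1), shrine (1) → 5
Total: 5 + 3 + 5 = 13

13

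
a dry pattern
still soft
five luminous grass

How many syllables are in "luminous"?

3

"luminous" has 3 syllables.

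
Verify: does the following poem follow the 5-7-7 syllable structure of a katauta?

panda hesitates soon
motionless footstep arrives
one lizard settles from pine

No

Line 1: "panda hesitates soon": 2+3+1 = 6 (expected 5)
Line 2: "motionless footstep arrives": 3+2+2 = 7 ✓
Line 3: "one lizard settles from pine": 1+2+2+1+1 = 7 ✓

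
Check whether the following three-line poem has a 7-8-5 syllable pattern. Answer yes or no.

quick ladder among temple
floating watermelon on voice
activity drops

Line 1: quick(1) + ladder(2) + among(2) + temple(2) = 7 ✓
Line 2: floating(2) + watermelon(4) + on(1) + voice(1) = 8 ✓
Line 3: activity(4) + drops(1) = 5 ✓

Yes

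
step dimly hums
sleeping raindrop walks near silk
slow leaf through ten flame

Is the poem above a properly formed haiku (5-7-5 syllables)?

No

Line 1: "step dimly hums": 1+2+1 = 4 (expected 5)
Line 2: "sleeping raindrop walks near silk": 2+2+1+1+1 = 7 ✓
Line 3: "slow leaf through ten flame": 1+1+1+1+1 = 5 ✓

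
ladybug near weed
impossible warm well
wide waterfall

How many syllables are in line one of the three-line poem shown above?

Line one: ladybug (3), near (1), weed (1) → 5

5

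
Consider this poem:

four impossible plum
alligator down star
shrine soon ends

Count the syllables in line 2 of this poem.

6

Line 2: alligator (4), down (1), star (1) → 6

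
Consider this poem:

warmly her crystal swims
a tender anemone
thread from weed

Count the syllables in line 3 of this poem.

Line 3: thread (1), from (1), weed (1) → 3

3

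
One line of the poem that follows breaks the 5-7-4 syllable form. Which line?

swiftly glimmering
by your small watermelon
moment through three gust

The third line

Line 1: "swiftly glimmering": 2+3 = 5 ✓
Line 2: "by your small watermelon": 1+1+1+4 = 7 ✓
Line 3: "moment through three gust": 2+1+1+1 = 5 (expected 4)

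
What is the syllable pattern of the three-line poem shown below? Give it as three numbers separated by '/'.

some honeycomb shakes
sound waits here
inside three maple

5/3/5

Line 1: "some honeycomb shakes": 1+3+1 = 5
Line 2: "sound waits here": 1+1+1 = 3
Line 3: "inside three maple": 2+1+2 = 5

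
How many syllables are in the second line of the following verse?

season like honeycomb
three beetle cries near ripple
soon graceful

7

The second line: three(1) + beetle(2) + cries(1) + near(1) + ripple(2) = 7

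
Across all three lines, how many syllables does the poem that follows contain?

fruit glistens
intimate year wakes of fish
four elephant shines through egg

17

Line 1: fruit(1) + glistens(2) = 3
Line 2: intimate(3) + year(1) + wakes(1) + of(1) + fish(1) = 7
Line 3: four(1) + elephant(3) + shines(1) + through(1) + egg(1) = 7
Total: 3 + 7 + 7 = 17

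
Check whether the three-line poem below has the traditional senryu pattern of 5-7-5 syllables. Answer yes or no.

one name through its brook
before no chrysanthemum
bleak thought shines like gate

Yes

Line 1: "one name through its brook": 1+1+1+1+1 = 5 ✓
Line 2: "before no chrysanthemum": 2+1+4 = 7 ✓
Line 3: "bleak thought shines like gate": 1+1+1+1+1 = 5 ✓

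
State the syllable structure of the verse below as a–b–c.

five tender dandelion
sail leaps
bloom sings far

7–2–3

Line 1: five (1), tender (2), dandelion (4) → 7
Line 2: sail (1), leaps (1) → 2
Line 3: bloom (1), sings (1), far (1) → 3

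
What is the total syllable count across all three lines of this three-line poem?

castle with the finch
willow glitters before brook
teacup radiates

Line 1: castle (2), with (1), the (1), finch (1) → 5
Line 2: willow (2), glitters (2), before (2), brook (1) → 7
Line 3: teacup (2), radiates (3) → 5
Total: 5 + 7 + 5 = 17

17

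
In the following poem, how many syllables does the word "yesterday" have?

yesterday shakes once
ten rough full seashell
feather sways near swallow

"yesterday" has 3 syllables.

3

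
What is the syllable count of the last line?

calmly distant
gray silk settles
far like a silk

The last line: far(1) + like(1) + a(1) + silk(1) = 4

4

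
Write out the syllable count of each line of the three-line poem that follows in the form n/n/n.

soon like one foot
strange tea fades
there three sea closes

Line 1: soon (1), like (1), one (1), foot (1) → 4
Line 2: strange (1), tea (1), fades (1) → 3
Line 3: there (1), three (1), sea (1), closes (2) → 5

4/3/5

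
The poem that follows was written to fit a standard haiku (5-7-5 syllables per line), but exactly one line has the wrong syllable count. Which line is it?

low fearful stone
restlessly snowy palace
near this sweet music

Line 1

Line 1: low (1), fearful (2), stone (1) → 4 (expected 5)
Line 2: restlessly (3), snowy (2), palace (2) → 7 ✓
Line 3: near (1), this (1), sweet (1), music (2) → 5 ✓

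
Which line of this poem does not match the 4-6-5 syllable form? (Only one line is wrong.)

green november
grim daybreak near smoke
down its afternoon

The second line

Line 1: "green november": 1+3 = 4 ✓
Line 2: "grim daybreak near smoke": 1+2+1+1 = 5 (expected 6)
Line 3: "down its afternoon": 1+1+3 = 5 ✓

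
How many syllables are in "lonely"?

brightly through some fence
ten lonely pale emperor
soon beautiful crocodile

2

"lonely" has 2 syllables.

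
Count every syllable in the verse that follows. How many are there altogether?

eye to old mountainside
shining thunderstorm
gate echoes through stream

Line 1: eye (1), to (1), old (1), mountainside (3) → 6
Line 2: shining (2), thunderstorm (3) → 5
Line 3: gate (1), echoes (2), through (1), stream (1) → 5
Total: 6 + 5 + 5 = 16

16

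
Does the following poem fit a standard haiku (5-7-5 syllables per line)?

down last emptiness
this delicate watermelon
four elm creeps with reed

Line 1: down (1), last (1), emptiness (3) → 5 ✓
Line 2: this (1), delicate (3), watermelon (4) → 8 (expected 7)
Line 3: four (1), elm (1), creeps (1), with (1), reed (1) → 5 ✓

No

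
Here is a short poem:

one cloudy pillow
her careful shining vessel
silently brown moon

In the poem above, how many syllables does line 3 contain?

Line 3: silently (3), brown (1), moon (1) → 5

5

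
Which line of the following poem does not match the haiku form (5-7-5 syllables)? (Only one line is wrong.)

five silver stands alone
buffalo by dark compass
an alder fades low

The first line

Line 1: five (1), silver (2), stands (1), alone (2) → 6 (expected 5)
Line 2: buffalo (3), by (1), dark (1), compass (2) → 7 ✓
Line 3: an (1), alder (2), fades (1), low (1) → 5 ✓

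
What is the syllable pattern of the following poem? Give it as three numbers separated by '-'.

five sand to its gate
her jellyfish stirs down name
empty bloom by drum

5-7-5

Line 1: "five sand to its gate": 1+1+1+1+1 = 5
Line 2: "her jellyfish stirs down name": 1+3+1+1+1 = 7
Line 3: "empty bloom by drum": 2+1+1+1 = 5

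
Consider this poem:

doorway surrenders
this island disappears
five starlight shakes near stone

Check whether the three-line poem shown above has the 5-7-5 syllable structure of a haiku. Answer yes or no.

Line 1: "doorway surrenders": 2+3 = 5 ✓
Line 2: "this island disappears": 1+2+3 = 6 (expected 7)
Line 3: "five starlight shakes near stone": 1+2+1+1+1 = 6 (expected 5)

No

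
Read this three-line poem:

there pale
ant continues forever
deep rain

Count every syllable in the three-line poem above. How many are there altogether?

Line 1: there(1) + pale(1) = 2
Line 2: ant(1) + continues(3) + forever(3) = 7
Line 3: deep(1) + rain(1) = 2
Total: 2 + 7 + 2 = 11

11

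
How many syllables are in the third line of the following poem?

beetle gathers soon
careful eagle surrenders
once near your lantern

The third line: once (1), near (1), your (1), lantern (2) → 5

5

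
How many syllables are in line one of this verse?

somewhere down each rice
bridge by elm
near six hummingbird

5

Line one: "somewhere down each rice": 2+1+1+1 = 5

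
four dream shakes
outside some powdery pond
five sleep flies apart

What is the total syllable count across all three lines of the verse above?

15

Line 1: "four dream shakes": 1+1+1 = 3
Line 2: "outside some powdery pond": 2+1+3+1 = 7
Line 3: "five sleep flies apart": 1+1+1+2 = 5
Total: 3 + 7 + 5 = 15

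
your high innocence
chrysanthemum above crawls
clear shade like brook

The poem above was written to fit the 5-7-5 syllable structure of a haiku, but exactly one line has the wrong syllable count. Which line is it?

The third line

Line 1: your (1), high (1), innocence (3) → 5 ✓
Line 2: chrysanthemum (4), above (2), crawls (1) → 7 ✓
Line 3: clear (1), shade (1), like (1), brook (1) → 4 (expected 5)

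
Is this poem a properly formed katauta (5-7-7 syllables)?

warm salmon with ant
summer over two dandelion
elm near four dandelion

Line 1: warm(1) + salmon(2) + with(1) + ant(1) = 5 ✓
Line 2: summer(2) + over(2) + two(1) + dandelion(4) = 9 (expected 7)
Line 3: elm(1) + near(1) + four(1) + dandelion(4) = 7 ✓

No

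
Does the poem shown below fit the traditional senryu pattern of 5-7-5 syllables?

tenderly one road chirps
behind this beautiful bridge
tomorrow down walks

Line 1: tenderly (3), one (1), road (1), chirps (1) → 6 (expected 5)
Line 2: behind (2), this (1), beautiful (3), bridge (1) → 7 ✓
Line 3: tomorrow (3), down (1), walks (1) → 5 ✓

No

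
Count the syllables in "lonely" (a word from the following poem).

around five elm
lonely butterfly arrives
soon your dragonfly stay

2

"lonely" has 2 syllables.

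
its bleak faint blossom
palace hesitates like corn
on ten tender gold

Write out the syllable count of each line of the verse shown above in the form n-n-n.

5-7-5

Line 1: its (1), bleak (1), faint (1), blossom (2) → 5
Line 2: palace (2), hesitates (3), like (1), corn (1) → 7
Line 3: on (1), ten (1), tender (2), gold (1) → 5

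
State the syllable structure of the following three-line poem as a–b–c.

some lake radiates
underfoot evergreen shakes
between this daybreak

Line 1: some (1), lake (1), radiates (3) → 5
Line 2: underfoot (3), evergreen (3), shakes (1) → 7
Line 3: between (2), this (1), daybreak (2) → 5

5–7–5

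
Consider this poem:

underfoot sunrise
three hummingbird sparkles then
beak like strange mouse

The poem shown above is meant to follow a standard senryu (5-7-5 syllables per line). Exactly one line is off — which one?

Line 1: underfoot(3) + sunrise(2) = 5 ✓
Line 2: three(1) + hummingbird(3) + sparkles(2) + then(1) = 7 ✓
Line 3: beak(1) + like(1) + strange(1) + mouse(1) = 4 (expected 5)

Line 3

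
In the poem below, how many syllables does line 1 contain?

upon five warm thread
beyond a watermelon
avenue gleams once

Line 1: upon (2), five (1), warm (1), thread (1) → 5

5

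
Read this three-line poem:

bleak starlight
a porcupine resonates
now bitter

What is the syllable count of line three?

3

Line three: now(1) + bitter(2) = 3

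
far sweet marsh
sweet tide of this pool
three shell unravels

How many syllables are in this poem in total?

13

Line 1: "far sweet marsh": 1+1+1 = 3
Line 2: "sweet tide of this pool": 1+1+1+1+1 = 5
Line 3: "three shell unravels": 1+1+3 = 5
Total: 3 + 5 + 5 = 13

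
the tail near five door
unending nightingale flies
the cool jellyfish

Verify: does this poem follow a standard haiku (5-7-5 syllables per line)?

Yes

Line 1: the(1) + tail(1) + near(1) + five(1) + door(1) = 5 ✓
Line 2: unending(3) + nightingale(3) + flies(1) = 7 ✓
Line 3: the(1) + cool(1) + jellyfish(3) = 5 ✓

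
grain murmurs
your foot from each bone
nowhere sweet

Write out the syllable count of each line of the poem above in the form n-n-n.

Line 1: "grain murmurs": 1+2 = 3
Line 2: "your foot from each bone": 1+1+1+1+1 = 5
Line 3: "nowhere sweet": 2+1 = 3

3-5-3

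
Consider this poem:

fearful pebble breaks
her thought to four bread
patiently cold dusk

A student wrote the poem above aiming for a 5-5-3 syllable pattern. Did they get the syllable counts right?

No

Line 1: fearful(2) + pebble(2) + breaks(1) = 5 ✓
Line 2: her(1) + thought(1) + to(1) + four(1) + bread(1) = 5 ✓
Line 3: patiently(3) + cold(1) + dusk(1) = 5 (expected 3)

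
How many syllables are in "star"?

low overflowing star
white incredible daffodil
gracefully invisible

"star" has 1 syllable.

1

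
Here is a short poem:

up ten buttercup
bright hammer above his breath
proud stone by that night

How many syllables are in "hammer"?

2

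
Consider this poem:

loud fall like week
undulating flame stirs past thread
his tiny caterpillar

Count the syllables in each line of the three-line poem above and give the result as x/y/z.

4/8/7

Line 1: loud(1) + fall(1) + like(1) + week(1) = 4
Line 2: undulating(4) + flame(1) + stirs(1) + past(1) + thread(1) = 8
Line 3: his(1) + tiny(2) + caterpillar(4) = 7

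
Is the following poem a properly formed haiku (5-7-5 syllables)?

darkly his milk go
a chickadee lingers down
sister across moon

Yes

Line 1: darkly (2), his (1), milk (1), go (1) → 5 ✓
Line 2: a (1), chickadee (3), lingers (2), down (1) → 7 ✓
Line 3: sister (2), across (2), moon (1) → 5 ✓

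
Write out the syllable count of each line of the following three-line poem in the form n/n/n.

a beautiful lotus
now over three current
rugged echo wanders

6/6/6

Line 1: a(1) + beautiful(3) + lotus(2) = 6
Line 2: now(1) + over(2) + three(1) + current(2) = 6
Line 3: rugged(2) + echo(2) + wanders(2) = 6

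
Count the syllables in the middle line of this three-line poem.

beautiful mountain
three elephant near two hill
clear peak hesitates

The middle line: three(1) + elephant(3) + near(1) + two(1) + hill(1) = 7

7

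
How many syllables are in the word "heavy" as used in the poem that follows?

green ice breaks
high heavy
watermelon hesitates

2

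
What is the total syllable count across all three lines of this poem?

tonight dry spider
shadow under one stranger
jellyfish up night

Line 1: tonight(2) + dry(1) + spider(2) = 5
Line 2: shadow(2) + under(2) + one(1) + stranger(2) = 7
Line 3: jellyfish(3) + up(1) + night(1) = 5
Total: 5 + 7 + 5 = 17

17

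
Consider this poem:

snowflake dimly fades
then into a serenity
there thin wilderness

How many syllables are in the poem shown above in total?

Line 1: snowflake (2), dimly (2), fades (1) → 5
Line 2: then (1), into (2), a (1), serenity (4) → 8
Line 3: there (1), thin (1), wilderness (3) → 5
Total: 5 + 8 + 5 = 18

18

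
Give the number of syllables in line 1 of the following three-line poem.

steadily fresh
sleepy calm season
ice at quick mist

Line 1: steadily (3), fresh (1) → 4

4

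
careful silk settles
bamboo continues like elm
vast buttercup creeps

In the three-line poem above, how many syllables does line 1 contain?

Line 1: "careful silk settles": 2+1+2 = 5

5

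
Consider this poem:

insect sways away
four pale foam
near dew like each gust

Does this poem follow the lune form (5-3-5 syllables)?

Yes

Line 1: insect(2) + sways(1) + away(2) = 5 ✓
Line 2: four(1) + pale(1) + foam(1) = 3 ✓
Line 3: near(1) + dew(1) + like(1) + each(1) + gust(1) = 5 ✓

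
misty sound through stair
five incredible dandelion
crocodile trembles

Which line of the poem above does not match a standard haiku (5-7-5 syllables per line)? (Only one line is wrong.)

The second line

Line 1: "misty sound through stair": 2+1+1+1 = 5 ✓
Line 2: "five incredible dandelion": 1+4+4 = 9 (expected 7)
Line 3: "crocodile trembles": 3+2 = 5 ✓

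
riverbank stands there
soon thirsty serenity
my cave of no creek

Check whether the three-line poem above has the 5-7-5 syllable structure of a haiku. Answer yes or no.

Yes

Line 1: "riverbank stands there": 3+1+1 = 5 ✓
Line 2: "soon thirsty serenity": 1+2+4 = 7 ✓
Line 3: "my cave of no creek": 1+1+1+1+1 = 5 ✓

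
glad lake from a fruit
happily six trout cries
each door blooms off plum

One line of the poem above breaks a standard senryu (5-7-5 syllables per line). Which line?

Line 1: glad(1) + lake(1) + from(1) + a(1) + fruit(1) = 5 ✓
Line 2: happily(3) + six(1) + trout(1) + cries(1) = 6 (expected 7)
Line 3: each(1) + door(1) + blooms(1) + off(1) + plum(1) = 5 ✓

The second line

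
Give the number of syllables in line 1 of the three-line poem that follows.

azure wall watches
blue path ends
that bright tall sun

Line 1: azure (2), wall (1), watches (2) → 5

5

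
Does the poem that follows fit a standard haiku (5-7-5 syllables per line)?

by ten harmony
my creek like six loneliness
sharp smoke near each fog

Yes

Line 1: by (1), ten (1), harmony (3) → 5 ✓
Line 2: my (1), creek (1), like (1), six (1), loneliness (3) → 7 ✓
Line 3: sharp (1), smoke (1), near (1), each (1), fog (1) → 5 ✓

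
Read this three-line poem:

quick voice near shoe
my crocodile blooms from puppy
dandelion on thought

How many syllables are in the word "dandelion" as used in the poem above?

4

"dandelion" has 4 syllables.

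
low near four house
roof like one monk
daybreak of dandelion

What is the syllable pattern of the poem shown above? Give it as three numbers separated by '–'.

4–4–7

Line 1: "low near four house": 1+1+1+1 = 4
Line 2: "roof like one monk": 1+1+1+1 = 4
Line 3: "daybreak of dandelion": 2+1+4 = 7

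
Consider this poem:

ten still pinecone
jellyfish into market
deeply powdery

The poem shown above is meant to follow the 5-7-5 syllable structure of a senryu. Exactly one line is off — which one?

Line 1: ten (1), still (1), pinecone (2) → 4 (expected 5)
Line 2: jellyfish (3), into (2), market (2) → 7 ✓
Line 3: deeply (2), powdery (3) → 5 ✓

The first line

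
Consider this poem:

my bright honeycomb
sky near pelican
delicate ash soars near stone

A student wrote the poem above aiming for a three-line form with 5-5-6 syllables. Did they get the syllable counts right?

No

Line 1: my (1), bright (1), honeycomb (3) → 5 ✓
Line 2: sky (1), near (1), pelican (3) → 5 ✓
Line 3: delicate (3), ash (1), soars (1), near (1), stone (1) → 7 (expected 6)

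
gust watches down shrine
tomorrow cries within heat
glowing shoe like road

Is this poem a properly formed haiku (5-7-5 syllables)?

Line 1: gust (1), watches (2), down (1), shrine (1) → 5 ✓
Line 2: tomorrow (3), cries (1), within (2), heat (1) → 7 ✓
Line 3: glowing (2), shoe (1), like (1), road (1) → 5 ✓

Yes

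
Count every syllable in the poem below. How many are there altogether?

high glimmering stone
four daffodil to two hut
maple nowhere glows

Line 1: high (1), glimmering (3), stone (1) → 5
Line 2: four (1), daffodil (3), to (1), two (1), hut (1) → 7
Line 3: maple (2), nowhere (2), glows (1) → 5
Total: 5 + 7 + 5 = 17

17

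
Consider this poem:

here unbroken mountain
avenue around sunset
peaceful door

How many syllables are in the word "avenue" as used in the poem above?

3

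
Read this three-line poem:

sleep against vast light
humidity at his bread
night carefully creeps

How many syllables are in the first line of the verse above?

The first line: "sleep against vast light": 1+2+1+1 = 5

5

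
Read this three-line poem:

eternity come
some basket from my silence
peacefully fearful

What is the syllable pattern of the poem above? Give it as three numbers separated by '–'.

5–7–5

Line 1: eternity (4), come (1) → 5
Line 2: some (1), basket (2), from (1), my (1), silence (2) → 7
Line 3: peacefully (3), fearful (2) → 5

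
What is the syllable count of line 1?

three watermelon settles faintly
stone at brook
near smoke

9

Line 1: three (1), watermelon (4), settles (2), faintly (2) → 9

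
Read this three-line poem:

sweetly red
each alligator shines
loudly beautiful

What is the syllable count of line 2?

6

Line 2: each (1), alligator (4), shines (1) → 6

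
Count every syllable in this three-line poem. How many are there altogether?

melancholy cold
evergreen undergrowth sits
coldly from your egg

17

Line 1: "melancholy cold": 4+1 = 5
Line 2: "evergreen undergrowth sits": 3+3+1 = 7
Line 3: "coldly from your egg": 2+1+1+1 = 5
Total: 5 + 7 + 5 = 17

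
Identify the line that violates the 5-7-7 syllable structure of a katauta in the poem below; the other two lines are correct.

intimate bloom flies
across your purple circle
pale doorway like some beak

Line 3

Line 1: intimate (3), bloom (1), flies (1) → 5 ✓
Line 2: across (2), your (1), purple (2), circle (2) → 7 ✓
Line 3: pale (1), doorway (2), like (1), some (1), beak (1) → 6 (expected 7)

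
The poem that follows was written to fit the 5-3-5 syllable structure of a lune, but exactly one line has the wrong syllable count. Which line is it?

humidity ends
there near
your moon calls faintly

Line 1: humidity(4) + ends(1) = 5 ✓
Line 2: there(1) + near(1) = 2 (expected 3)
Line 3: your(1) + moon(1) + calls(1) + faintly(2) = 5 ✓

The second line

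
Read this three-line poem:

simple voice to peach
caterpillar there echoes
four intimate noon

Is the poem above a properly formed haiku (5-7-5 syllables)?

Line 1: simple (2), voice (1), to (1), peach (1) → 5 ✓
Line 2: caterpillar (4), there (1), echoes (2) → 7 ✓
Line 3: four (1), intimate (3), noon (1) → 5 ✓

Yes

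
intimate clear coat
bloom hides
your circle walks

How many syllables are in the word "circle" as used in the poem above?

2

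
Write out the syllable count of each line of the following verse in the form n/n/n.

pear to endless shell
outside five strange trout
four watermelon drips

5/5/6

Line 1: pear(1) + to(1) + endless(2) + shell(1) = 5
Line 2: outside(2) + five(1) + strange(1) + trout(1) = 5
Line 3: four(1) + watermelon(4) + drips(1) = 6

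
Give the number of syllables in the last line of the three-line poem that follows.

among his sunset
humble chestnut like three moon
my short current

4

The last line: my (1), short (1), current (2) → 4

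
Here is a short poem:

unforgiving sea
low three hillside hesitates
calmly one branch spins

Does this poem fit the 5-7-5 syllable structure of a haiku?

Line 1: unforgiving(4) + sea(1) = 5 ✓
Line 2: low(1) + three(1) + hillside(2) + hesitates(3) = 7 ✓
Line 3: calmly(2) + one(1) + branch(1) + spins(1) = 5 ✓

Yes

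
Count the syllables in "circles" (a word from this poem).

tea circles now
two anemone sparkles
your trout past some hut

2

"circles" has 2 syllables.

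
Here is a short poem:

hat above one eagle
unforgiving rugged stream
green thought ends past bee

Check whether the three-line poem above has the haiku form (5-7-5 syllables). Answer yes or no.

No

Line 1: hat(1) + above(2) + one(1) + eagle(2) = 6 (expected 5)
Line 2: unforgiving(4) + rugged(2) + stream(1) = 7 ✓
Line 3: green(1) + thought(1) + ends(1) + past(1) + bee(1) = 5 ✓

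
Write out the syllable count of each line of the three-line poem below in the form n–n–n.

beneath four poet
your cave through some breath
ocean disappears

Line 1: beneath(2) + four(1) + poet(2) = 5
Line 2: your(1) + cave(1) + through(1) + some(1) + breath(1) = 5
Line 3: ocean(2) + disappears(3) = 5

5–5–5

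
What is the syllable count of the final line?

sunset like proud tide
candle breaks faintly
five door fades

3

The final line: five(1) + door(1) + fades(1) = 3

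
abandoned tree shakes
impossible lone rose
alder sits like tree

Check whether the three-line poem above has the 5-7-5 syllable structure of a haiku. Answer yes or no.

No

Line 1: abandoned (3), tree (1), shakes (1) → 5 ✓
Line 2: impossible (4), lone (1), rose (1) → 6 (expected 7)
Line 3: alder (2), sits (1), like (1), tree (1) → 5 ✓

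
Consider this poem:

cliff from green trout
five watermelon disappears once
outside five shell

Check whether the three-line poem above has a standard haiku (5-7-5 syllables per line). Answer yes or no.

No

Line 1: "cliff from green trout": 1+1+1+1 = 4 (expected 5)
Line 2: "five watermelon disappears once": 1+4+3+1 = 9 (expected 7)
Line 3: "outside five shell": 2+1+1 = 4 (expected 5)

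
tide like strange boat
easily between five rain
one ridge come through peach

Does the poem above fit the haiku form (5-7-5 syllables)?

Line 1: tide(1) + like(1) + strange(1) + boat(1) = 4 (expected 5)
Line 2: easily(3) + between(2) + five(1) + rain(1) = 7 ✓
Line 3: one(1) + ridge(1) + come(1) + through(1) + peach(1) = 5 ✓

No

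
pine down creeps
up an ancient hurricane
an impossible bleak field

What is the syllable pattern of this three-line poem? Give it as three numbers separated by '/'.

Line 1: pine(1) + down(1) + creeps(1) = 3
Line 2: up(1) + an(1) + ancient(2) + hurricane(3) = 7
Line 3: an(1) + impossible(4) + bleak(1) + field(1) = 7

3/7/7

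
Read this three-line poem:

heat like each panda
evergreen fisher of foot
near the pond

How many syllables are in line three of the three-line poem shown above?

Line three: near (1), the (1), pond (1) → 3

3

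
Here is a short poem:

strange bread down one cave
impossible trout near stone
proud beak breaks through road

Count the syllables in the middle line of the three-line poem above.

The middle line: "impossible trout near stone": 4+1+1+1 = 7

7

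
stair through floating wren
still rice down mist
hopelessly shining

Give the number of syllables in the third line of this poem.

The third line: "hopelessly shining": 3+2 = 5

5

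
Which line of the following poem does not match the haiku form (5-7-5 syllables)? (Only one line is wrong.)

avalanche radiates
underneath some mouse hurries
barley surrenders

Line 1

Line 1: avalanche(3) + radiates(3) = 6 (expected 5)
Line 2: underneath(3) + some(1) + mouse(1) + hurries(2) = 7 ✓
Line 3: barley(2) + surrenders(3) = 5 ✓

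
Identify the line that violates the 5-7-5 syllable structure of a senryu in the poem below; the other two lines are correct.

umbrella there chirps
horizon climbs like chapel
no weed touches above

Line 1: umbrella(3) + there(1) + chirps(1) = 5 ✓
Line 2: horizon(3) + climbs(1) + like(1) + chapel(2) = 7 ✓
Line 3: no(1) + weed(1) + touches(2) + above(2) = 6 (expected 5)

The third line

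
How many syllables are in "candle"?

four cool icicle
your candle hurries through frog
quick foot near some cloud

2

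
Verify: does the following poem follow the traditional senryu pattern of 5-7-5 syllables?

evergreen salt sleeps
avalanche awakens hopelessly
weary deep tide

No

Line 1: "evergreen salt sleeps": 3+1+1 = 5 ✓
Line 2: "avalanche awakens hopelessly": 3+3+3 = 9 (expected 7)
Line 3: "weary deep tide": 2+1+1 = 4 (expected 5)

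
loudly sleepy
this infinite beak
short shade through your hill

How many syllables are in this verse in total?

Line 1: "loudly sleepy": 2+2 = 4
Line 2: "this infinite beak": 1+3+1 = 5
Line 3: "short shade through your hill": 1+1+1+1+1 = 5
Total: 4 + 5 + 5 = 14

14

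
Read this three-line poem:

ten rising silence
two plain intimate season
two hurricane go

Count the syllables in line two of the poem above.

7

Line two: "two plain intimate season": 1+1+3+2 = 7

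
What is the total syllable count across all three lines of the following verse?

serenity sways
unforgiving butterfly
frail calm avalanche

Line 1: serenity(4) + sways(1) = 5
Line 2: unforgiving(4) + butterfly(3) = 7
Line 3: frail(1) + calm(1) + avalanche(3) = 5
Total: 5 + 7 + 5 = 17

17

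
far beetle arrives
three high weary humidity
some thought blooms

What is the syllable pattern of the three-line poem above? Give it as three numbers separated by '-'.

Line 1: far (1), beetle (2), arrives (2) → 5
Line 2: three (1), high (1), weary (2), humidity (4) → 8
Line 3: some (1), thought (1), blooms (1) → 3

5-8-3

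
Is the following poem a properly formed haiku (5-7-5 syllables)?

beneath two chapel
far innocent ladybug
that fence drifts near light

Line 1: beneath(2) + two(1) + chapel(2) = 5 ✓
Line 2: far(1) + innocent(3) + ladybug(3) = 7 ✓
Line 3: that(1) + fence(1) + drifts(1) + near(1) + light(1) = 5 ✓

Yes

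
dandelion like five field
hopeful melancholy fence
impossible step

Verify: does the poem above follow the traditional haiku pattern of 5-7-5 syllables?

No

Line 1: dandelion(4) + like(1) + five(1) + field(1) = 7 (expected 5)
Line 2: hopeful(2) + melancholy(4) + fence(1) = 7 ✓
Line 3: impossible(4) + step(1) = 5 ✓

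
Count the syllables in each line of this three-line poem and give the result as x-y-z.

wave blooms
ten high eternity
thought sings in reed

2-6-4

Line 1: wave(1) + blooms(1) = 2
Line 2: ten(1) + high(1) + eternity(4) = 6
Line 3: thought(1) + sings(1) + in(1) + reed(1) = 4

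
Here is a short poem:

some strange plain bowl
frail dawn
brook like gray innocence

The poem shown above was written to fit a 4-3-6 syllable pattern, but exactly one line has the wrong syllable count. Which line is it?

Line 1: some(1) + strange(1) + plain(1) + bowl(1) = 4 ✓
Line 2: frail(1) + dawn(1) = 2 (expected 3)
Line 3: brook(1) + like(1) + gray(1) + innocence(3) = 6 ✓

Line 2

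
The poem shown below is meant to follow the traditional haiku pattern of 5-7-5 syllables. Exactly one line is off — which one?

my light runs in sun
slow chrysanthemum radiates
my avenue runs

Line 1: my (1), light (1), runs (1), in (1), sun (1) → 5 ✓
Line 2: slow (1), chrysanthemum (4), radiates (3) → 8 (expected 7)
Line 3: my (1), avenue (3), runs (1) → 5 ✓

Line 2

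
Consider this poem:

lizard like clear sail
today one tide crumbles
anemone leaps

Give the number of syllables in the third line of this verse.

The third line: anemone (4), leaps (1) → 5

5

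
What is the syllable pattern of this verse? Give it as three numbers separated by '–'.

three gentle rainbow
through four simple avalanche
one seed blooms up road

5–7–5

Line 1: three(1) + gentle(2) + rainbow(2) = 5
Line 2: through(1) + four(1) + simple(2) + avalanche(3) = 7
Line 3: one(1) + seed(1) + blooms(1) + up(1) + road(1) = 5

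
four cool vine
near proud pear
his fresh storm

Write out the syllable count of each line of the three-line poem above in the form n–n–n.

3–3–3

Line 1: "four cool vine": 1+1+1 = 3
Line 2: "near proud pear": 1+1+1 = 3
Line 3: "his fresh storm": 1+1+1 = 3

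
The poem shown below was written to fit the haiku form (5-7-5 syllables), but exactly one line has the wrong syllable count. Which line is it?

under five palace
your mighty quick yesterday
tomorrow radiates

Line 3

Line 1: under (2), five (1), palace (2) → 5 ✓
Line 2: your (1), mighty (2), quick (1), yesterday (3) → 7 ✓
Line 3: tomorrow (3), radiates (3) → 6 (expected 5)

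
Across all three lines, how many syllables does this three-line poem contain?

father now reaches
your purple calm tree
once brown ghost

Line 1: father(2) + now(1) + reaches(2) = 5
Line 2: your(1) + purple(2) + calm(1) + tree(1) = 5
Line 3: once(1) + brown(1) + ghost(1) = 3
Total: 5 + 5 + 3 = 13

13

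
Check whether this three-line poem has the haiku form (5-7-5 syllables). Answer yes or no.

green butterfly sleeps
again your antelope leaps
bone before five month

Yes

Line 1: "green butterfly sleeps": 1+3+1 = 5 ✓
Line 2: "again your antelope leaps": 2+1+3+1 = 7 ✓
Line 3: "bone before five month": 1+2+1+1 = 5 ✓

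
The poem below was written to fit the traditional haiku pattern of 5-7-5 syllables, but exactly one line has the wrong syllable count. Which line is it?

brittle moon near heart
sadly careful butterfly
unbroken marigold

The third line

Line 1: brittle(2) + moon(1) + near(1) + heart(1) = 5 ✓
Line 2: sadly(2) + careful(2) + butterfly(3) = 7 ✓
Line 3: unbroken(3) + marigold(3) = 6 (expected 5)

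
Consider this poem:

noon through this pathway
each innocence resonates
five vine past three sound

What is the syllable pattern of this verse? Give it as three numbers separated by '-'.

Line 1: noon (1), through (1), this (1), pathway (2) → 5
Line 2: each (1), innocence (3), resonates (3) → 7
Line 3: five (1), vine (1), past (1), three (1), sound (1) → 5

5-7-5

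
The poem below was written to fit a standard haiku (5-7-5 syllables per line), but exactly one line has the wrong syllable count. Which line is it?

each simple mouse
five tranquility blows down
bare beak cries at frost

The first line

Line 1: each(1) + simple(2) + mouse(1) = 4 (expected 5)
Line 2: five(1) + tranquility(4) + blows(1) + down(1) = 7 ✓
Line 3: bare(1) + beak(1) + cries(1) + at(1) + frost(1) = 5 ✓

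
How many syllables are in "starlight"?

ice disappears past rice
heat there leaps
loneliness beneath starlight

2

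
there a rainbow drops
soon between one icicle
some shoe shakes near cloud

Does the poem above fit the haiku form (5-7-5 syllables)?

Line 1: there(1) + a(1) + rainbow(2) + drops(1) = 5 ✓
Line 2: soon(1) + between(2) + one(1) + icicle(3) = 7 ✓
Line 3: some(1) + shoe(1) + shakes(1) + near(1) + cloud(1) = 5 ✓

Yes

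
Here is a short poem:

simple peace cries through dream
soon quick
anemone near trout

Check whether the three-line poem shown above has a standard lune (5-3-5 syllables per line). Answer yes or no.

Line 1: "simple peace cries through dream": 2+1+1+1+1 = 6 (expected 5)
Line 2: "soon quick": 1+1 = 2 (expected 3)
Line 3: "anemone near trout": 4+1+1 = 6 (expected 5)

No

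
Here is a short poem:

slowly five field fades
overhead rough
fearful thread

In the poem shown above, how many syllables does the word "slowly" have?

2

"slowly" has 2 syllables.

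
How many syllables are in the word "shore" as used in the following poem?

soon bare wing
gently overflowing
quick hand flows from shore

1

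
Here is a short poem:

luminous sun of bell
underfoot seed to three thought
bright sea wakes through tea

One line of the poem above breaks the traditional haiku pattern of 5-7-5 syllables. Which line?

Line 1: luminous (3), sun (1), of (1), bell (1) → 6 (expected 5)
Line 2: underfoot (3), seed (1), to (1), three (1), thought (1) → 7 ✓
Line 3: bright (1), sea (1), wakes (1), through (1), tea (1) → 5 ✓

The first line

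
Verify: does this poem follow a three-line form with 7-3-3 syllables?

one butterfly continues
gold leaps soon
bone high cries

Yes

Line 1: one(1) + butterfly(3) + continues(3) = 7 ✓
Line 2: gold(1) + leaps(1) + soon(1) = 3 ✓
Line 3: bone(1) + high(1) + cries(1) = 3 ✓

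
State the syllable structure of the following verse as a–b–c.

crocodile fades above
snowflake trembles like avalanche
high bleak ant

6–8–3

Line 1: crocodile(3) + fades(1) + above(2) = 6
Line 2: snowflake(2) + trembles(2) + like(1) + avalanche(3) = 8
Line 3: high(1) + bleak(1) + ant(1) = 3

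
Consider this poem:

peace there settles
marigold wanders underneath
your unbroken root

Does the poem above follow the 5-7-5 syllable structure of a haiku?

Line 1: peace(1) + there(1) + settles(2) = 4 (expected 5)
Line 2: marigold(3) + wanders(2) + underneath(3) = 8 (expected 7)
Line 3: your(1) + unbroken(3) + root(1) = 5 ✓

No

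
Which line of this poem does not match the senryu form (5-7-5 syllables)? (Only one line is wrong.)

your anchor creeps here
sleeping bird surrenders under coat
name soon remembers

The second line

Line 1: "your anchor creeps here": 1+2+1+1 = 5 ✓
Line 2: "sleeping bird surrenders under coat": 2+1+3+2+1 = 9 (expected 7)
Line 3: "name soon remembers": 1+1+3 = 5 ✓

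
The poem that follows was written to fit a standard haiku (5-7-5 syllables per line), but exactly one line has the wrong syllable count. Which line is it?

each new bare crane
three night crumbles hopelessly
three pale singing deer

Line 1: each(1) + new(1) + bare(1) + crane(1) = 4 (expected 5)
Line 2: three(1) + night(1) + crumbles(2) + hopelessly(3) = 7 ✓
Line 3: three(1) + pale(1) + singing(2) + deer(1) = 5 ✓

Line 1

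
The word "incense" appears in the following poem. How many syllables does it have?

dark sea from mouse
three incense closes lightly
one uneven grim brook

2

"incense" has 2 syllables.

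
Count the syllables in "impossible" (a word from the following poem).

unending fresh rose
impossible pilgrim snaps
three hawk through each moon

4

"impossible" has 4 syllables.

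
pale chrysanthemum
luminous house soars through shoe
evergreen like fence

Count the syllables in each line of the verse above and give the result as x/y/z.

Line 1: pale (1), chrysanthemum (4) → 5
Line 2: luminous (3), house (1), soars (1), through (1), shoe (1) → 7
Line 3: evergreen (3), like (1), fence (1) → 5

5/7/5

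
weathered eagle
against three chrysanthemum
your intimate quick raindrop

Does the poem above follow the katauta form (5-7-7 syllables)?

No

Line 1: weathered(2) + eagle(2) = 4 (expected 5)
Line 2: against(2) + three(1) + chrysanthemum(4) = 7 ✓
Line 3: your(1) + intimate(3) + quick(1) + raindrop(2) = 7 ✓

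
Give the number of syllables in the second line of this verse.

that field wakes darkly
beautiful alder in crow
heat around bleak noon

The second line: "beautiful alder in crow": 3+2+1+1 = 7

7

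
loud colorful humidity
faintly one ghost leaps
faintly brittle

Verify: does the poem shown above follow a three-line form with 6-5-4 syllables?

No

Line 1: "loud colorful humidity": 1+3+4 = 8 (expected 6)
Line 2: "faintly one ghost leaps": 2+1+1+1 = 5 ✓
Line 3: "faintly brittle": 2+2 = 4 ✓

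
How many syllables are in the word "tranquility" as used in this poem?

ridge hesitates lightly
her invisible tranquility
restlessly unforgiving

4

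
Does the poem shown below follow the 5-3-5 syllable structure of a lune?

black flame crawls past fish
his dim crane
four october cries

Yes

Line 1: black(1) + flame(1) + crawls(1) + past(1) + fish(1) = 5 ✓
Line 2: his(1) + dim(1) + crane(1) = 3 ✓
Line 3: four(1) + october(3) + cries(1) = 5 ✓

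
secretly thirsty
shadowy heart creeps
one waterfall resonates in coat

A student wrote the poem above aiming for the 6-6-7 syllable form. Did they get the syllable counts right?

Line 1: secretly(3) + thirsty(2) = 5 (expected 6)
Line 2: shadowy(3) + heart(1) + creeps(1) = 5 (expected 6)
Line 3: one(1) + waterfall(3) + resonates(3) + in(1) + coat(1) = 9 (expected 7)

No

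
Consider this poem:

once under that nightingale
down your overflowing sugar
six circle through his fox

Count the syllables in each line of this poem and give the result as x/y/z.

Line 1: once (1), under (2), that (1), nightingale (3) → 7
Line 2: down (1), your (1), overflowing (4), sugar (2) → 8
Line 3: six (1), circle (2), through (1), his (1), fox (1) → 6

7/8/6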